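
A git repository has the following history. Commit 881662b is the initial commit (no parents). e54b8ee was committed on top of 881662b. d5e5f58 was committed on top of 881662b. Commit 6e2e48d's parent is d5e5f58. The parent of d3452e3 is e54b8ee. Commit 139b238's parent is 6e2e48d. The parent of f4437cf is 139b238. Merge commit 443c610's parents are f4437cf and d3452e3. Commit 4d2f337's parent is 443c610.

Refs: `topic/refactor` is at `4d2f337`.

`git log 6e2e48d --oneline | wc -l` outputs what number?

Walking parent pointers from 6e2e48d: reachable set = {6e2e48d, 881662b, d5e5f58}.
That is 3 commits.

3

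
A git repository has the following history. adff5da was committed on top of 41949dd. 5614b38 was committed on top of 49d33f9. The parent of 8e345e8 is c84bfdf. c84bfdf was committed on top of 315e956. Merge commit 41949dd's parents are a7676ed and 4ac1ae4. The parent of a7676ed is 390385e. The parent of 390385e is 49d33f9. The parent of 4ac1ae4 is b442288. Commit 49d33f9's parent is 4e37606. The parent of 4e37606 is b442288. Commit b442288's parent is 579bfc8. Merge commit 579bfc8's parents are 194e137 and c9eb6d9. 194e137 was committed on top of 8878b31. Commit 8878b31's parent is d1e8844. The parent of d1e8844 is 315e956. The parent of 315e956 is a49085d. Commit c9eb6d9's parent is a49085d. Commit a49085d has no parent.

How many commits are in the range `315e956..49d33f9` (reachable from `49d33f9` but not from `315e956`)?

8

Reachable from 49d33f9: {194e137, 315e956, 49d33f9, 4e37606, 579bfc8, 8878b31, a49085d, b442288, c9eb6d9, d1e8844}.
Reachable from 315e956: {315e956, a49085d}.
In 49d33f9's history but not 315e956's: {194e137, 49d33f9, 4e37606, 579bfc8, 8878b31, b442288, c9eb6d9, d1e8844} — 8 commits.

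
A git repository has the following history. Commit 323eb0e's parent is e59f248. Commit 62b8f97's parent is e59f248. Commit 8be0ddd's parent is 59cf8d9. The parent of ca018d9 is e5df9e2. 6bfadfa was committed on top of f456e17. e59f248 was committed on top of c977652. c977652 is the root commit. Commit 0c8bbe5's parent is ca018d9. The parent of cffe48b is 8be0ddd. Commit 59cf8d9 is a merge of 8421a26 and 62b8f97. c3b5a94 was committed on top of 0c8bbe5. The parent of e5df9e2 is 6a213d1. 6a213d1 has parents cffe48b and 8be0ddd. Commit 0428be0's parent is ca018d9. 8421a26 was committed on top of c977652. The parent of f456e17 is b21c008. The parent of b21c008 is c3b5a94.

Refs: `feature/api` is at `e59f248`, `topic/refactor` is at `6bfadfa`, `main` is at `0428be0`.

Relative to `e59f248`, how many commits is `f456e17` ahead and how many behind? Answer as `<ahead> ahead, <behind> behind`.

Reachable from f456e17: {0c8bbe5, 59cf8d9, 62b8f97, 6a213d1, 8421a26, 8be0ddd, b21c008, c3b5a94, c977652, ca018d9, cffe48b, e59f248, e5df9e2, f456e17}.
Reachable from e59f248: {c977652, e59f248}.
Only in f456e17's history (ahead): {0c8bbe5, 59cf8d9, 62b8f97, 6a213d1, 8421a26, 8be0ddd, b21c008, c3b5a94, ca018d9, cffe48b, e5df9e2, f456e17} — 12.
Only in e59f248's history (behind): {} — 0.

12 ahead, 0 behind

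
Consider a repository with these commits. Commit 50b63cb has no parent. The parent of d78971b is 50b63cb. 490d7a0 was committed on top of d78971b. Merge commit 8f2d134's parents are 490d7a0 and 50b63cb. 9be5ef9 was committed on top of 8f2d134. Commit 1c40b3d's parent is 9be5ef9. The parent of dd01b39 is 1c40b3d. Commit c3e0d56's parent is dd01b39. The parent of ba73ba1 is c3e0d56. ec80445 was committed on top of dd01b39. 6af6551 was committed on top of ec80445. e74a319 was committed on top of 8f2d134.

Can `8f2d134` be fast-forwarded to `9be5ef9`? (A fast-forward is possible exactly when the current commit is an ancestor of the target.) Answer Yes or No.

A fast-forward from 8f2d134 to 9be5ef9 is possible iff 8f2d134 is an ancestor of 9be5ef9.
Ancestors of 9be5ef9: {490d7a0, 50b63cb, 8f2d134, 9be5ef9, d78971b}.
8f2d134 is among them, so fast-forward is possible.

Yes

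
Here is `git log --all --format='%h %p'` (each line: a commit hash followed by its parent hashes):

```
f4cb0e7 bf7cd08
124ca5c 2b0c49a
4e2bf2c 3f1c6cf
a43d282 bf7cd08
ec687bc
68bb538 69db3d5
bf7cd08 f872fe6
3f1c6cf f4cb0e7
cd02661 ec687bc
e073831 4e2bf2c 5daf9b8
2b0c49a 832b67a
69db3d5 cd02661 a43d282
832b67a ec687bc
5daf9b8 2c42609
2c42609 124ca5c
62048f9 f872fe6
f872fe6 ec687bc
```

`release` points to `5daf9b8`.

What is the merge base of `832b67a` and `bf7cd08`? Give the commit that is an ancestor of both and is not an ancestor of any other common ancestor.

Ancestors of 832b67a: {832b67a, ec687bc}.
Ancestors of bf7cd08: {bf7cd08, ec687bc, f872fe6}.
Common ancestors: {ec687bc}.
The only common ancestor is ec687bc, so it is the merge base.

ec687bc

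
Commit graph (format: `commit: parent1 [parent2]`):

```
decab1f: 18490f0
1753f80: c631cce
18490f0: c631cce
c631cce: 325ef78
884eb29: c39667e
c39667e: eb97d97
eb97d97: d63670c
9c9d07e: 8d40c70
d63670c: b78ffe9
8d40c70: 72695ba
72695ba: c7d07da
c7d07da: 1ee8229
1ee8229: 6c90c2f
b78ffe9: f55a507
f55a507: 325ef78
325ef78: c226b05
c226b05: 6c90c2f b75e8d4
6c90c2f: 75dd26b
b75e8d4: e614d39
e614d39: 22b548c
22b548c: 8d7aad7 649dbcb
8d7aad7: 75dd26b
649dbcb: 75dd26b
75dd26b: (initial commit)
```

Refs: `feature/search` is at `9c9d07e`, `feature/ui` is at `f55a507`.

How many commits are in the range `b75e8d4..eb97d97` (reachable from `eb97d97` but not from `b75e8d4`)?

Reachable from eb97d97: {22b548c, 325ef78, 649dbcb, 6c90c2f, 75dd26b, 8d7aad7, b75e8d4, b78ffe9, c226b05, d63670c, e614d39, eb97d97, f55a507}.
Reachable from b75e8d4: {22b548c, 649dbcb, 75dd26b, 8d7aad7, b75e8d4, e614d39}.
In eb97d97's history but not b75e8d4's: {325ef78, 6c90c2f, b78ffe9, c226b05, d63670c, eb97d97, f55a507} — 7 commits.

7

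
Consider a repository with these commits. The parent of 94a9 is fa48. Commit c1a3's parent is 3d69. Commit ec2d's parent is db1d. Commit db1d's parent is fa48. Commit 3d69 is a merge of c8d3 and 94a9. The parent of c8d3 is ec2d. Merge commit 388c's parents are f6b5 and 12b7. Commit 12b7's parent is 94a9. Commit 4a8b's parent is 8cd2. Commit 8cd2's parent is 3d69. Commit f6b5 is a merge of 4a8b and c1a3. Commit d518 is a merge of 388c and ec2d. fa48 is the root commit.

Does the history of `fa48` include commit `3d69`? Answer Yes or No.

No

Ancestors of fa48: {fa48}.
3d69 is not in that set, so it is not an ancestor of fa48.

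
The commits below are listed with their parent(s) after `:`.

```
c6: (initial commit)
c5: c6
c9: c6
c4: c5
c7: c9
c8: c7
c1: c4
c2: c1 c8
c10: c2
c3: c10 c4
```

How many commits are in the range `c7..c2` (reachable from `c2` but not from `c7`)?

Reachable from c2: {c1, c2, c4, c5, c6, c7, c8, c9}.
Reachable from c7: {c6, c7, c9}.
In c2's history but not c7's: {c1, c2, c4, c5, c8} — 5 commits.

5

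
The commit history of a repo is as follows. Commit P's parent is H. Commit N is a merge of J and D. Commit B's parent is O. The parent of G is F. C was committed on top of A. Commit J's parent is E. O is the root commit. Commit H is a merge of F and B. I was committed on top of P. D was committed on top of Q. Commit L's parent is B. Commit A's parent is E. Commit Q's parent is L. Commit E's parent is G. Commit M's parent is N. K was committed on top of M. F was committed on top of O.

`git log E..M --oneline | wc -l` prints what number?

Reachable from M: {B, D, E, F, G, J, L, M, N, O, Q}.
Reachable from E: {E, F, G, O}.
In M's history but not E's: {B, D, J, L, M, N, Q} — 7 commits.

7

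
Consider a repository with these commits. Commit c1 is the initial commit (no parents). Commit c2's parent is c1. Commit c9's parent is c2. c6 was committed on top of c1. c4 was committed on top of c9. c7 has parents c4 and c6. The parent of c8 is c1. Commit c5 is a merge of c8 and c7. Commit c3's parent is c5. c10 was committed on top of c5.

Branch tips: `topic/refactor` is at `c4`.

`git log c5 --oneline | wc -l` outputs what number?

8

Walking parent pointers from c5: reachable set = {c1, c2, c4, c5, c6, c7, c8, c9}.
That is 8 commits.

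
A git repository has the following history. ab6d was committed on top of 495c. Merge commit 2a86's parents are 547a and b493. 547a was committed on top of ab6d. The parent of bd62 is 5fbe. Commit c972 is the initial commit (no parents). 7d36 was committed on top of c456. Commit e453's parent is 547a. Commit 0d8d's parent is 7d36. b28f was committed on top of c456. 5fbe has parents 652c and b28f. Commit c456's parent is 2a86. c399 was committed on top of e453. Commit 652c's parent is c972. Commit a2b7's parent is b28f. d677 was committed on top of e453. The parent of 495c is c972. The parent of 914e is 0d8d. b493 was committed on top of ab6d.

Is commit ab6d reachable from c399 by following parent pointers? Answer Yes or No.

Yes

Ancestors of c399 (commits reachable by following parents): {495c, 547a, ab6d, c399, c972, e453}.
ab6d is in that set, so it is an ancestor of c399.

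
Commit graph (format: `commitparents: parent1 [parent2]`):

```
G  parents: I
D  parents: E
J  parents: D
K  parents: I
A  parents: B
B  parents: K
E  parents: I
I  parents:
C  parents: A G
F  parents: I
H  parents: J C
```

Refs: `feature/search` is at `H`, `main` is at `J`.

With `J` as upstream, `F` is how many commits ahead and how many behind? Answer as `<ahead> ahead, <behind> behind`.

Reachable from F: {F, I}.
Reachable from J: {D, E, I, J}.
Only in F's history (ahead): {F} — 1.
Only in J's history (behind): {D, E, J} — 3.

1 ahead, 3 behind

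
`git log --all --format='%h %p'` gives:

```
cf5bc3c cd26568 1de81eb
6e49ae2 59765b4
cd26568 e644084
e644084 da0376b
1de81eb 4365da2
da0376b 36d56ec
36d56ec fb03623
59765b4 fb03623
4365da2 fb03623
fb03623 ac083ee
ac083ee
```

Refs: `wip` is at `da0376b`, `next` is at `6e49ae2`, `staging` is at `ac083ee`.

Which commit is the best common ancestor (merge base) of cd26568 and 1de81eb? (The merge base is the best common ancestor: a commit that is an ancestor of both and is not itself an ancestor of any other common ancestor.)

fb03623

Ancestors of cd26568: {36d56ec, ac083ee, cd26568, da0376b, e644084, fb03623}.
Ancestors of 1de81eb: {1de81eb, 4365da2, ac083ee, fb03623}.
Common ancestors: {ac083ee, fb03623}.
Among these, fb03623 is not an ancestor of any other common ancestor — it is the merge base.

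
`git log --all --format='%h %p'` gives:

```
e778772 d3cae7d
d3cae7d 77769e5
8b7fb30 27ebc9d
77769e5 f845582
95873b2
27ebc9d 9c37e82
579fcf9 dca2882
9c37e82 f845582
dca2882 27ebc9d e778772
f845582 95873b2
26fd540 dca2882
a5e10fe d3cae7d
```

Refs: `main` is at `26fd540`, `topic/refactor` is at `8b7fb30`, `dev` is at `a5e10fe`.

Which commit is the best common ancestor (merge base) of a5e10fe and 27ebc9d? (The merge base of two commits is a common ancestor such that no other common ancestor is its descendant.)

f845582

Ancestors of a5e10fe: {77769e5, 95873b2, a5e10fe, d3cae7d, f845582}.
Ancestors of 27ebc9d: {27ebc9d, 95873b2, 9c37e82, f845582}.
Common ancestors: {95873b2, f845582}.
Among these, f845582 is not an ancestor of any other common ancestor — it is the merge base.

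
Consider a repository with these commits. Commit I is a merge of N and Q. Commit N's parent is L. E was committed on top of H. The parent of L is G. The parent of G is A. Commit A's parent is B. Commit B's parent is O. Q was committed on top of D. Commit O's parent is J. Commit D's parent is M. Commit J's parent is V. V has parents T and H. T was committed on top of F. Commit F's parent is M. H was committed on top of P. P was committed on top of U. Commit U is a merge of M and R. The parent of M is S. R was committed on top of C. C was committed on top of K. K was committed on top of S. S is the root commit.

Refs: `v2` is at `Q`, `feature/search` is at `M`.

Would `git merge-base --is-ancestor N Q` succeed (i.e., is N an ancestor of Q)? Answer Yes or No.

No

Ancestors of Q: {D, M, Q, S}.
N is not in that set, so it is not an ancestor of Q.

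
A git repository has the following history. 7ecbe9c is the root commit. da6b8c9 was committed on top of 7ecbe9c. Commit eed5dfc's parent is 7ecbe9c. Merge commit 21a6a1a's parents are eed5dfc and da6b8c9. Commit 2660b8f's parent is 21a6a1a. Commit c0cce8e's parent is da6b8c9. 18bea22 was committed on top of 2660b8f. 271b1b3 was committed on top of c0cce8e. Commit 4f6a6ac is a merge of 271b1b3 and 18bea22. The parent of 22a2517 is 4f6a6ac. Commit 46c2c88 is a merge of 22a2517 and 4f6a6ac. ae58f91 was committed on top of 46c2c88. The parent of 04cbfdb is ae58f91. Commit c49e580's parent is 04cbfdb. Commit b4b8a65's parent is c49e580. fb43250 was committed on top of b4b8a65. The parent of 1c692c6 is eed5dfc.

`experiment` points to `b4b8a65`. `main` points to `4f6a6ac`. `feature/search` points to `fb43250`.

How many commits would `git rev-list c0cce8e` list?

3

Walking parent pointers from c0cce8e: reachable set = {7ecbe9c, c0cce8e, da6b8c9}.
That is 3 commits.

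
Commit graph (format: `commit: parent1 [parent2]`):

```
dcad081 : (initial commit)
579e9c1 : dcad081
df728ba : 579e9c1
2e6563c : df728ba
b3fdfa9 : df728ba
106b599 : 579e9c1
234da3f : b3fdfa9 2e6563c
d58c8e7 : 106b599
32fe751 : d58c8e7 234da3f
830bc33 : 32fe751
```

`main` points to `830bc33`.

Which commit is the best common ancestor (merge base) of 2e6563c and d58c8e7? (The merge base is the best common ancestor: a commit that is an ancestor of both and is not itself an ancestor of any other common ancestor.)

579e9c1

Ancestors of 2e6563c: {2e6563c, 579e9c1, dcad081, df728ba}.
Ancestors of d58c8e7: {106b599, 579e9c1, d58c8e7, dcad081}.
Common ancestors: {579e9c1, dcad081}.
Among these, 579e9c1 is not an ancestor of any other common ancestor — it is the merge base.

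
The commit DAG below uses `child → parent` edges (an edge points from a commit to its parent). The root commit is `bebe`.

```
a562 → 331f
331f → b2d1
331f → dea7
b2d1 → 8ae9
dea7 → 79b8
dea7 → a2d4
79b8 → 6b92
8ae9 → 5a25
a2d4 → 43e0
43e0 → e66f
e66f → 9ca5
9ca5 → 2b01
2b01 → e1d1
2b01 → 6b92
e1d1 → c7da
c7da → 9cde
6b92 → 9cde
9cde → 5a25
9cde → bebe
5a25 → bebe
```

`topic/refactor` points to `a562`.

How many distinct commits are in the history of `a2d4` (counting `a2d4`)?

Walking parent pointers from a2d4: reachable set = {2b01, 43e0, 5a25, 6b92, 9ca5, 9cde, a2d4, bebe, c7da, e1d1, e66f}.
That is 11 commits.

11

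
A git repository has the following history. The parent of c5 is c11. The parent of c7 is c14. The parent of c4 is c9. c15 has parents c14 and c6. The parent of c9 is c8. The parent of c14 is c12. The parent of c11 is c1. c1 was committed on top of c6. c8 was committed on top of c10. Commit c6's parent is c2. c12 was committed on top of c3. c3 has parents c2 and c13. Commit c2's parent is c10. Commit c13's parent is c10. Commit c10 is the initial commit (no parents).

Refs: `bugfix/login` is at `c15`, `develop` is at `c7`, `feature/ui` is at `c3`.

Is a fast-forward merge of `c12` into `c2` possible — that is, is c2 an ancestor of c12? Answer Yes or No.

Yes

A fast-forward from c2 to c12 is possible iff c2 is an ancestor of c12.
Ancestors of c12: {c10, c12, c13, c2, c3}.
c2 is among them, so fast-forward is possible.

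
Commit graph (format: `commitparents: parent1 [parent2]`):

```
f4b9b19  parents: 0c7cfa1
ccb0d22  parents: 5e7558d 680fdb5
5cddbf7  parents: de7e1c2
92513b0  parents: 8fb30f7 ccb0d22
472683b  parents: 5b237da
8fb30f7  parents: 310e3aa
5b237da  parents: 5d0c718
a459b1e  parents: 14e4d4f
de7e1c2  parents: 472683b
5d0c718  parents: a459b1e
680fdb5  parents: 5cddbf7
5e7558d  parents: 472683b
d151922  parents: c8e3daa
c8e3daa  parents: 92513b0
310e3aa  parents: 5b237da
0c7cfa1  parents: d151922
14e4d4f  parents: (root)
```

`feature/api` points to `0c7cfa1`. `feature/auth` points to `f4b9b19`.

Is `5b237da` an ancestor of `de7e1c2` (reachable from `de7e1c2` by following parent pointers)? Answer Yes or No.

Yes

Ancestors of de7e1c2 (commits reachable by following parents): {14e4d4f, 472683b, 5b237da, 5d0c718, a459b1e, de7e1c2}.
5b237da is in that set, so it is an ancestor of de7e1c2.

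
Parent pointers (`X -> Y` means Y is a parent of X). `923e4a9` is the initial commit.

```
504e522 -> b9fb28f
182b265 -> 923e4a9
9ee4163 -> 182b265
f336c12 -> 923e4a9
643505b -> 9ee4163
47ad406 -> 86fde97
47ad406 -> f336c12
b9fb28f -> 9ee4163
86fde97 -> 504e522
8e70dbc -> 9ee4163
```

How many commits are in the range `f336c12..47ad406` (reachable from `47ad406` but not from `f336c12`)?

Reachable from 47ad406: {182b265, 47ad406, 504e522, 86fde97, 923e4a9, 9ee4163, b9fb28f, f336c12}.
Reachable from f336c12: {923e4a9, f336c12}.
In 47ad406's history but not f336c12's: {182b265, 47ad406, 504e522, 86fde97, 9ee4163, b9fb28f} — 6 commits.

6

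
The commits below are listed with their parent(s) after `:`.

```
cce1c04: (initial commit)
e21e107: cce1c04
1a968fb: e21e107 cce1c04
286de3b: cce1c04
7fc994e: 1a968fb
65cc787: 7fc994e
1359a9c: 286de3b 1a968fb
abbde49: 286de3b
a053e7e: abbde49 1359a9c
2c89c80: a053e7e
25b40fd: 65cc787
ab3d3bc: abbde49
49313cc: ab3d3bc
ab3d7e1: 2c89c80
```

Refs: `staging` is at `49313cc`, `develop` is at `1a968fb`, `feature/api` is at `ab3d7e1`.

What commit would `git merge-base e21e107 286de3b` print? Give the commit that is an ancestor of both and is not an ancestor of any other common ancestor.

Ancestors of e21e107: {cce1c04, e21e107}.
Ancestors of 286de3b: {286de3b, cce1c04}.
Common ancestors: {cce1c04}.
The only common ancestor is cce1c04, so it is the merge base.

cce1c04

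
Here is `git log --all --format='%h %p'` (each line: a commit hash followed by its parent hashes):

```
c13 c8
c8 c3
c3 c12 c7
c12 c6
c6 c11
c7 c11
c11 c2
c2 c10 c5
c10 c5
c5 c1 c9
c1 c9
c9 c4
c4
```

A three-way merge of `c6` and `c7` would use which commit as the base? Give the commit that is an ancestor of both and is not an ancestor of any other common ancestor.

c11

Ancestors of c6: {c1, c10, c11, c2, c4, c5, c6, c9}.
Ancestors of c7: {c1, c10, c11, c2, c4, c5, c7, c9}.
Common ancestors: {c1, c10, c11, c2, c4, c5, c9}.
Among these, c11 is not an ancestor of any other common ancestor — it is the merge base.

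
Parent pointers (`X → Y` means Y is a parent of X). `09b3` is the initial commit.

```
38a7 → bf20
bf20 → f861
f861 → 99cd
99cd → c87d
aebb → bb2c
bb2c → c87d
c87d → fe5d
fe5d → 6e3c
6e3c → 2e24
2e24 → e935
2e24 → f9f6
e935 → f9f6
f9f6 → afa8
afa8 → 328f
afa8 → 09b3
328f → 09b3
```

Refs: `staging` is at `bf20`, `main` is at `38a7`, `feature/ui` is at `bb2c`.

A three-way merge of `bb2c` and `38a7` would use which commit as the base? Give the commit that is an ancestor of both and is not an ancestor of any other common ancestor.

c87d

Ancestors of bb2c: {09b3, 2e24, 328f, 6e3c, afa8, bb2c, c87d, e935, f9f6, fe5d}.
Ancestors of 38a7: {09b3, 2e24, 328f, 38a7, 6e3c, 99cd, afa8, bf20, c87d, e935, f861, f9f6, fe5d}.
Common ancestors: {09b3, 2e24, 328f, 6e3c, afa8, c87d, e935, f9f6, fe5d}.
Among these, c87d is not an ancestor of any other common ancestor — it is the merge base.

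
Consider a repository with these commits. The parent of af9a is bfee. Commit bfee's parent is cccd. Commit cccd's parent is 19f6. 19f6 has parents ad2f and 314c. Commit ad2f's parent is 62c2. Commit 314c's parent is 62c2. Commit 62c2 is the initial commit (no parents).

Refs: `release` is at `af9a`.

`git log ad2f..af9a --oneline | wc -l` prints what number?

5

Reachable from af9a: {19f6, 314c, 62c2, ad2f, af9a, bfee, cccd}.
Reachable from ad2f: {62c2, ad2f}.
In af9a's history but not ad2f's: {19f6, 314c, af9a, bfee, cccd} — 5 commits.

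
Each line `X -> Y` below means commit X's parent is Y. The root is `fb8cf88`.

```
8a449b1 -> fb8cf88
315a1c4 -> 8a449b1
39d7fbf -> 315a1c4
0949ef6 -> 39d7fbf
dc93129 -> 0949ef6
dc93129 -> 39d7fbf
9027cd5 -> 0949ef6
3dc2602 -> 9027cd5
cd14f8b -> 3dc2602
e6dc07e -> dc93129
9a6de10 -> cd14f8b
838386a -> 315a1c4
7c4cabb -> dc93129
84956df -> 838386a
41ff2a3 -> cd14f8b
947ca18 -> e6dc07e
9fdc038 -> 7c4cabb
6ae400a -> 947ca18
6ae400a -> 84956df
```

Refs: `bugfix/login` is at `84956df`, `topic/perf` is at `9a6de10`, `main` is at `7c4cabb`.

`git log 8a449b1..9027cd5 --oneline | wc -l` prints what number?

Reachable from 9027cd5: {0949ef6, 315a1c4, 39d7fbf, 8a449b1, 9027cd5, fb8cf88}.
Reachable from 8a449b1: {8a449b1, fb8cf88}.
In 9027cd5's history but not 8a449b1's: {0949ef6, 315a1c4, 39d7fbf, 9027cd5} — 4 commits.

4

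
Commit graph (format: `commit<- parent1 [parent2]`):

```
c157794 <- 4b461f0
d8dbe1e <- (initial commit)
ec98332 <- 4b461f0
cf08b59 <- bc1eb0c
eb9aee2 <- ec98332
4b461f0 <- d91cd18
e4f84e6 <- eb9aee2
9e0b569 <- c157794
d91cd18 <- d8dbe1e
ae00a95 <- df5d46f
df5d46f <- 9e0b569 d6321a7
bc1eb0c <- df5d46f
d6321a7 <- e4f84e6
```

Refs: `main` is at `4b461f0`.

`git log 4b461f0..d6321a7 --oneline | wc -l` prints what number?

Reachable from d6321a7: {4b461f0, d6321a7, d8dbe1e, d91cd18, e4f84e6, eb9aee2, ec98332}.
Reachable from 4b461f0: {4b461f0, d8dbe1e, d91cd18}.
In d6321a7's history but not 4b461f0's: {d6321a7, e4f84e6, eb9aee2, ec98332} — 4 commits.

4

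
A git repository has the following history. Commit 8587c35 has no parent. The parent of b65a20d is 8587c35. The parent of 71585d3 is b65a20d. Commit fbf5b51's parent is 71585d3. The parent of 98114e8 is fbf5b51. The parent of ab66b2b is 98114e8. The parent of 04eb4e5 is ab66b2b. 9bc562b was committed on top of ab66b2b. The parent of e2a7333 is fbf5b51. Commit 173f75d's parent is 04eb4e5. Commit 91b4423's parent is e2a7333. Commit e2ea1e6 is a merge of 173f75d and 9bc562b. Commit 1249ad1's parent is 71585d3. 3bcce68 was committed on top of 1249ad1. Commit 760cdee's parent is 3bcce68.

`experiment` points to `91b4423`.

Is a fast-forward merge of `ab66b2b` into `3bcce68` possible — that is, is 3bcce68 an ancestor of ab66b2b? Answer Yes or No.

No

A fast-forward from 3bcce68 to ab66b2b is possible iff 3bcce68 is an ancestor of ab66b2b.
Ancestors of ab66b2b: {71585d3, 8587c35, 98114e8, ab66b2b, b65a20d, fbf5b51}.
3bcce68 is not among them, so fast-forward is not possible.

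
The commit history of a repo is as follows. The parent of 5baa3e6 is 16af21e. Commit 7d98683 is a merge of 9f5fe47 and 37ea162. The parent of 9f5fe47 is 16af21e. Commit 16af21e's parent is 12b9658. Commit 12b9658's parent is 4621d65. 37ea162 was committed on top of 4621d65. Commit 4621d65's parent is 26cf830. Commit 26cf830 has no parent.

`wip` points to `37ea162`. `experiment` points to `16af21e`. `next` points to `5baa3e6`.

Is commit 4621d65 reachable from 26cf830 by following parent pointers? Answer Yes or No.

Ancestors of 26cf830: {26cf830}.
4621d65 is not in that set, so it is not an ancestor of 26cf830.

No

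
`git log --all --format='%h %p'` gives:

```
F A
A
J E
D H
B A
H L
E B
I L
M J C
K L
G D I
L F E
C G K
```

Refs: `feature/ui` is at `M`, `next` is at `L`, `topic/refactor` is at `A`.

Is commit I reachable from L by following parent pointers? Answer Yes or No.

No

Ancestors of L: {A, B, E, F, L}.
I is not in that set, so it is not an ancestor of L.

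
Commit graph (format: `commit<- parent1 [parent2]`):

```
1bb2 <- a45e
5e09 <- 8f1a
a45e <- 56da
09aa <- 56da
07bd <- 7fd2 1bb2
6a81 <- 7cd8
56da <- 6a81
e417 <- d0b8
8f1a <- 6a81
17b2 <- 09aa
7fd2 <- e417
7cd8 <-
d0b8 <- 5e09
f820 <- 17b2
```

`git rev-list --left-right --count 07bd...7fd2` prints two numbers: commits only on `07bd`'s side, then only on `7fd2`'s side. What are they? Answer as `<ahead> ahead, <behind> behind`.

4 ahead, 0 behind

Reachable from 07bd: {07bd, 1bb2, 56da, 5e09, 6a81, 7cd8, 7fd2, 8f1a, a45e, d0b8, e417}.
Reachable from 7fd2: {5e09, 6a81, 7cd8, 7fd2, 8f1a, d0b8, e417}.
Only in 07bd's history (ahead): {07bd, 1bb2, 56da, a45e} — 4.
Only in 7fd2's history (behind): {} — 0.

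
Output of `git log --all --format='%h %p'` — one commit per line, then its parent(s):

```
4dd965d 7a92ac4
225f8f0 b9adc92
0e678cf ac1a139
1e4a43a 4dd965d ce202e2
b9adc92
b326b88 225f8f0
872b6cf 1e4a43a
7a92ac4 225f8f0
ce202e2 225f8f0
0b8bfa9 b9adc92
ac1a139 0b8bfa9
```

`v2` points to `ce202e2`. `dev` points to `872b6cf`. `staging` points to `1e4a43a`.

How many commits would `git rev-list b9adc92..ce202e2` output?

Reachable from ce202e2: {225f8f0, b9adc92, ce202e2}.
Reachable from b9adc92: {b9adc92}.
In ce202e2's history but not b9adc92's: {225f8f0, ce202e2} — 2 commits.

2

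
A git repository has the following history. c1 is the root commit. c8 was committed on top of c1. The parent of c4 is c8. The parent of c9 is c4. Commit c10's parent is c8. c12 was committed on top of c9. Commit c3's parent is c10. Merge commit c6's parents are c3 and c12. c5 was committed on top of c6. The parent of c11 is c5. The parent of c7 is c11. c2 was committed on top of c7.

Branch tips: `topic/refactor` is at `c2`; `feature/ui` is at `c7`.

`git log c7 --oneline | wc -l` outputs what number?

Walking parent pointers from c7: reachable set = {c1, c10, c11, c12, c3, c4, c5, c6, c7, c8, c9}.
That is 11 commits.

11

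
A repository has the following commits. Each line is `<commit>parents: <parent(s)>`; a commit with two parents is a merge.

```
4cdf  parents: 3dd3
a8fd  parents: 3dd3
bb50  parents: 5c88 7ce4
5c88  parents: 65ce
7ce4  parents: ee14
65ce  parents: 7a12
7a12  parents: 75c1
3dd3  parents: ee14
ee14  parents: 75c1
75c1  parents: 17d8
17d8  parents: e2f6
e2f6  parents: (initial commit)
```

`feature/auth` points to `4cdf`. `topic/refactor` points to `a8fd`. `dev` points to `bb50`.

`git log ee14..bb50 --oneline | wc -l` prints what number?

Reachable from bb50: {17d8, 5c88, 65ce, 75c1, 7a12, 7ce4, bb50, e2f6, ee14}.
Reachable from ee14: {17d8, 75c1, e2f6, ee14}.
In bb50's history but not ee14's: {5c88, 65ce, 7a12, 7ce4, bb50} — 5 commits.

5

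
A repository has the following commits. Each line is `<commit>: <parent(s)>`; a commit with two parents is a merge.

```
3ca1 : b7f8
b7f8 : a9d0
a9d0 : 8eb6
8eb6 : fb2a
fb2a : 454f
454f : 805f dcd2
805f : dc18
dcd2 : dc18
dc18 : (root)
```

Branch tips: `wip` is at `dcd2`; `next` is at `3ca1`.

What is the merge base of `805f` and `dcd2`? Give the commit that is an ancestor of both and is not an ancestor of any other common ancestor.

dc18

Ancestors of 805f: {805f, dc18}.
Ancestors of dcd2: {dc18, dcd2}.
Common ancestors: {dc18}.
The only common ancestor is dc18, so it is the merge base.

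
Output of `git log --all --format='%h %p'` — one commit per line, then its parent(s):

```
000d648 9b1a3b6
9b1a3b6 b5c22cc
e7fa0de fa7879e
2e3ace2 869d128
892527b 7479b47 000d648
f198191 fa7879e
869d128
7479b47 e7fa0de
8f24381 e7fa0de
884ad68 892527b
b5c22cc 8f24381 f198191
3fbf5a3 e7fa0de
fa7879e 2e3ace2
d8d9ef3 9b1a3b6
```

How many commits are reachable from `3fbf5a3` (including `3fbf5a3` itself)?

5

Walking parent pointers from 3fbf5a3: reachable set = {2e3ace2, 3fbf5a3, 869d128, e7fa0de, fa7879e}.
That is 5 commits.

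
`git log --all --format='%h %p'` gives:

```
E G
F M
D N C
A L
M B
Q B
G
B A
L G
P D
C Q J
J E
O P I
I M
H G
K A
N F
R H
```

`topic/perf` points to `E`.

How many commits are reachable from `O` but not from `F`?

9

Reachable from O: {A, B, C, D, E, F, G, I, J, L, M, N, O, P, Q}.
Reachable from F: {A, B, F, G, L, M}.
In O's history but not F's: {C, D, E, I, J, N, O, P, Q} — 9 commits.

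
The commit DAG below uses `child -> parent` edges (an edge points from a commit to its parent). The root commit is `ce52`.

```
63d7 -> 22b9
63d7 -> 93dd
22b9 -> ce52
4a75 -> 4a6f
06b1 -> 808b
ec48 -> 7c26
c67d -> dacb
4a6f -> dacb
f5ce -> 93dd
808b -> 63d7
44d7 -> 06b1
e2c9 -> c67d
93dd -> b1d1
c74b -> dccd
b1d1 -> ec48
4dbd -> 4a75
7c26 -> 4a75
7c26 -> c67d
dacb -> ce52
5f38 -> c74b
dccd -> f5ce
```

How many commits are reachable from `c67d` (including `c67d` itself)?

3

Walking parent pointers from c67d: reachable set = {c67d, ce52, dacb}.
That is 3 commits.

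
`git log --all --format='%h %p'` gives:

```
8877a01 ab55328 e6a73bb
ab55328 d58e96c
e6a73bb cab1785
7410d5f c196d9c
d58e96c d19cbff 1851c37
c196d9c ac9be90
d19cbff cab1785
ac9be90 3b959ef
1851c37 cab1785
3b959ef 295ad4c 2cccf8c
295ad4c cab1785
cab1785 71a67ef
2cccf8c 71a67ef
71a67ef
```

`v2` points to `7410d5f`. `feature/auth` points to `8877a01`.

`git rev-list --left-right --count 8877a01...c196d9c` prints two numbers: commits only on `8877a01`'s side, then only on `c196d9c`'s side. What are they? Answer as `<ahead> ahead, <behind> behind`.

Reachable from 8877a01: {1851c37, 71a67ef, 8877a01, ab55328, cab1785, d19cbff, d58e96c, e6a73bb}.
Reachable from c196d9c: {295ad4c, 2cccf8c, 3b959ef, 71a67ef, ac9be90, c196d9c, cab1785}.
Only in 8877a01's history (ahead): {1851c37, 8877a01, ab55328, d19cbff, d58e96c, e6a73bb} — 6.
Only in c196d9c's history (behind): {295ad4c, 2cccf8c, 3b959ef, ac9be90, c196d9c} — 5.

6 ahead, 5 behind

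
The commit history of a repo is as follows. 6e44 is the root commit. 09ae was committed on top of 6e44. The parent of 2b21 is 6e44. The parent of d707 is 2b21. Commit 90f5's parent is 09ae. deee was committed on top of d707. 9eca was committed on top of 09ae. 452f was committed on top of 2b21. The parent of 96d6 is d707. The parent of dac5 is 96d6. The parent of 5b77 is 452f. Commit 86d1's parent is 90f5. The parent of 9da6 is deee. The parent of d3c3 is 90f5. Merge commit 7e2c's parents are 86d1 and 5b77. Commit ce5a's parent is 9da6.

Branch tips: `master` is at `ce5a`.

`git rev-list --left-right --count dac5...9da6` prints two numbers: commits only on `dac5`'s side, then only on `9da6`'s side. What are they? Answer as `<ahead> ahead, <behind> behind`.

Reachable from dac5: {2b21, 6e44, 96d6, d707, dac5}.
Reachable from 9da6: {2b21, 6e44, 9da6, d707, deee}.
Only in dac5's history (ahead): {96d6, dac5} — 2.
Only in 9da6's history (behind): {9da6, deee} — 2.

2 ahead, 2 behind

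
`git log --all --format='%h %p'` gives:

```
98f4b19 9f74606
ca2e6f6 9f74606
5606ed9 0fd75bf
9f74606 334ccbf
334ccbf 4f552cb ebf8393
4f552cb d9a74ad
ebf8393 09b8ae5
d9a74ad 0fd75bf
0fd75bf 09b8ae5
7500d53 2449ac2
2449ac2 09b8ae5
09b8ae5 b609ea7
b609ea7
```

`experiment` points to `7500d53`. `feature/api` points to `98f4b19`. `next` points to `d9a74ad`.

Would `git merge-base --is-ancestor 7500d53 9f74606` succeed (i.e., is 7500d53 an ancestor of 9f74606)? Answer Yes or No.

Ancestors of 9f74606: {09b8ae5, 0fd75bf, 334ccbf, 4f552cb, 9f74606, b609ea7, d9a74ad, ebf8393}.
7500d53 is not in that set, so it is not an ancestor of 9f74606.

No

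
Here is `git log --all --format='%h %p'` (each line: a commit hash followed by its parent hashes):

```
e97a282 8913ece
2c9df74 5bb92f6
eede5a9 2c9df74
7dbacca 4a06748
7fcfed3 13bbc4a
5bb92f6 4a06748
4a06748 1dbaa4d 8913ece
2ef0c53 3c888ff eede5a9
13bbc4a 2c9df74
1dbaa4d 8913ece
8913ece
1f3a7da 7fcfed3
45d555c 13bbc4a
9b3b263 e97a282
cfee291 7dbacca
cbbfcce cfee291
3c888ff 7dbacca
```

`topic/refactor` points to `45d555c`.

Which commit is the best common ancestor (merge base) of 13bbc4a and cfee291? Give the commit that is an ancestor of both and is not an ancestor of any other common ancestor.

4a06748

Ancestors of 13bbc4a: {13bbc4a, 1dbaa4d, 2c9df74, 4a06748, 5bb92f6, 8913ece}.
Ancestors of cfee291: {1dbaa4d, 4a06748, 7dbacca, 8913ece, cfee291}.
Common ancestors: {1dbaa4d, 4a06748, 8913ece}.
Among these, 4a06748 is not an ancestor of any other common ancestor — it is the merge base.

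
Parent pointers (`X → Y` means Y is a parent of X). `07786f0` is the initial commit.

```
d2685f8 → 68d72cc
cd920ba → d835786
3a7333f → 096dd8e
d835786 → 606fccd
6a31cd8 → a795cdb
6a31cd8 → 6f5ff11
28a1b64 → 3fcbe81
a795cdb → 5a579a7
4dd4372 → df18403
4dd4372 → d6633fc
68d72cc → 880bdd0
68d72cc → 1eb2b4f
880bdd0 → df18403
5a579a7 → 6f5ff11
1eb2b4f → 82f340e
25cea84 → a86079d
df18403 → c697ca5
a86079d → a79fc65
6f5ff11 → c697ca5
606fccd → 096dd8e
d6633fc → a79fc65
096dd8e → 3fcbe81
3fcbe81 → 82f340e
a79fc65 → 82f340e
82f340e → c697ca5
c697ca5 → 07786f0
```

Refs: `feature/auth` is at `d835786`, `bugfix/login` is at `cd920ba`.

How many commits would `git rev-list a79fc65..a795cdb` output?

Reachable from a795cdb: {07786f0, 5a579a7, 6f5ff11, a795cdb, c697ca5}.
Reachable from a79fc65: {07786f0, 82f340e, a79fc65, c697ca5}.
In a795cdb's history but not a79fc65's: {5a579a7, 6f5ff11, a795cdb} — 3 commits.

3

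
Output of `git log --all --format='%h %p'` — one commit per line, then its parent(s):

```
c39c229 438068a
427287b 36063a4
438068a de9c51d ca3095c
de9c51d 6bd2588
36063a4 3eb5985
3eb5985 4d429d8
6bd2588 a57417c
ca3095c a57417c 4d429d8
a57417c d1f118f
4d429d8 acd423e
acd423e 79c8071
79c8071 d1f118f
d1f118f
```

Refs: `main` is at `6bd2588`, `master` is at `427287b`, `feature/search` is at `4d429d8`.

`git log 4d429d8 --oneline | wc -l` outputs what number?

4

Walking parent pointers from 4d429d8: reachable set = {4d429d8, 79c8071, acd423e, d1f118f}.
That is 4 commits.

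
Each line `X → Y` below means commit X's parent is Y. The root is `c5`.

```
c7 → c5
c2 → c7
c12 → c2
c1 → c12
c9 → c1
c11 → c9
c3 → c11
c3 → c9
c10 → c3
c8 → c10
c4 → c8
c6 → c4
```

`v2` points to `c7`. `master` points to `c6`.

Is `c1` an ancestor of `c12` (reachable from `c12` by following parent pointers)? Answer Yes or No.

Ancestors of c12: {c12, c2, c5, c7}.
c1 is not in that set, so it is not an ancestor of c12.

No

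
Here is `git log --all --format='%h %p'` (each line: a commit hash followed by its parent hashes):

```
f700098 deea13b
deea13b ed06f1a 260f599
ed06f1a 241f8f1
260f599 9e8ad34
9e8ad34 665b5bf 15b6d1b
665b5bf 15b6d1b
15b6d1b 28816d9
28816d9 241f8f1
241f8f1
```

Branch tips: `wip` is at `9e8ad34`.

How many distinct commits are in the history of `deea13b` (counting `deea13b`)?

8

Walking parent pointers from deea13b: reachable set = {15b6d1b, 241f8f1, 260f599, 28816d9, 665b5bf, 9e8ad34, deea13b, ed06f1a}.
That is 8 commits.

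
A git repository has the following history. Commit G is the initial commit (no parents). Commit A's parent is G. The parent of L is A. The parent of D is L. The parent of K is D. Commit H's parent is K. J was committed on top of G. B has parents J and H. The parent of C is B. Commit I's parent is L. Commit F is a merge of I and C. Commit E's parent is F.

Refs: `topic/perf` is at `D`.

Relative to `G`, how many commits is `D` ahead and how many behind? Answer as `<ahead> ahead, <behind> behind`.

3 ahead, 0 behind

Reachable from D: {A, D, G, L}.
Reachable from G: {G}.
Only in D's history (ahead): {A, D, L} — 3.
Only in G's history (behind): {} — 0.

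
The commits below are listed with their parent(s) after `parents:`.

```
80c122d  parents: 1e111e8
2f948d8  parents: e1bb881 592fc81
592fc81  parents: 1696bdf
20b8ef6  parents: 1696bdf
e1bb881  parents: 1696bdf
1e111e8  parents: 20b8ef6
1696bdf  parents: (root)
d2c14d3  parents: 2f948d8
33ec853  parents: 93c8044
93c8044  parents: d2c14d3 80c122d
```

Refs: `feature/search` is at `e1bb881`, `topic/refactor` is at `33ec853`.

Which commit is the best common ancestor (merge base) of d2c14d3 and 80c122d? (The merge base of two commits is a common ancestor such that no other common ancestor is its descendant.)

Ancestors of d2c14d3: {1696bdf, 2f948d8, 592fc81, d2c14d3, e1bb881}.
Ancestors of 80c122d: {1696bdf, 1e111e8, 20b8ef6, 80c122d}.
Common ancestors: {1696bdf}.
The only common ancestor is 1696bdf, so it is the merge base.

1696bdf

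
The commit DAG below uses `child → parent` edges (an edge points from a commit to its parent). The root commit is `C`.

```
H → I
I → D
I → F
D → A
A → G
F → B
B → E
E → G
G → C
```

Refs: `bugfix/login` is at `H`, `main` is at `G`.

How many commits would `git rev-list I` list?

8

Walking parent pointers from I: reachable set = {A, B, C, D, E, F, G, I}.
That is 8 commits.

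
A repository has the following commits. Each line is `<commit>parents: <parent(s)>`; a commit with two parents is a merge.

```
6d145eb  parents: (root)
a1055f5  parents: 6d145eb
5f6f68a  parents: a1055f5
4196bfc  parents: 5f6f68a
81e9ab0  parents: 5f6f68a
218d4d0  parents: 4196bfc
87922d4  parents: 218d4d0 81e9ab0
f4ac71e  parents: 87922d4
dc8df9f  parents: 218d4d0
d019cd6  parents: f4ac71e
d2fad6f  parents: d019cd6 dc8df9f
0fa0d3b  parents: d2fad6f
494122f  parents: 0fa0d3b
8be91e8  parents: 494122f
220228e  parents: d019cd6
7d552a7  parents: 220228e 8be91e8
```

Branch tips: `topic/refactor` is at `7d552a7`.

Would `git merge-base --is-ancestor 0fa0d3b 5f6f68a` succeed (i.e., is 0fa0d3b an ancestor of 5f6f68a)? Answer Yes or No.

Ancestors of 5f6f68a: {5f6f68a, 6d145eb, a1055f5}.
0fa0d3b is not in that set, so it is not an ancestor of 5f6f68a.

No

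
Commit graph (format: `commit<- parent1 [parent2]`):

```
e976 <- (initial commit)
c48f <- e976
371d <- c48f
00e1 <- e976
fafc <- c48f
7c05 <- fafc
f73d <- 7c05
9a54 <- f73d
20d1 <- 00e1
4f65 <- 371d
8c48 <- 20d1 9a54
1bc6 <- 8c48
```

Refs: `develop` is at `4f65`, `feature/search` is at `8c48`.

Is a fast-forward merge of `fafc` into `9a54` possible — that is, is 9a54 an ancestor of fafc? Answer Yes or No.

No

A fast-forward from 9a54 to fafc is possible iff 9a54 is an ancestor of fafc.
Ancestors of fafc: {c48f, e976, fafc}.
9a54 is not among them, so fast-forward is not possible.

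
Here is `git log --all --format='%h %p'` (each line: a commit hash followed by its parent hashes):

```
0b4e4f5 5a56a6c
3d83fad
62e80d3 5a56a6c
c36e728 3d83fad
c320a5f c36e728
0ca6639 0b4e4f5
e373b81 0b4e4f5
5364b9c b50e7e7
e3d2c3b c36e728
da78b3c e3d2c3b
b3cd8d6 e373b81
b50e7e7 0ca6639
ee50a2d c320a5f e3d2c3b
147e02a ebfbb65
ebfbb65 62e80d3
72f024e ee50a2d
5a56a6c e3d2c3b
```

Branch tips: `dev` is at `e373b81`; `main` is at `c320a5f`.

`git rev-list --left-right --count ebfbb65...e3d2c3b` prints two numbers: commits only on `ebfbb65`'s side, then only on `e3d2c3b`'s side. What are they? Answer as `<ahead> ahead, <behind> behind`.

Reachable from ebfbb65: {3d83fad, 5a56a6c, 62e80d3, c36e728, e3d2c3b, ebfbb65}.
Reachable from e3d2c3b: {3d83fad, c36e728, e3d2c3b}.
Only in ebfbb65's history (ahead): {5a56a6c, 62e80d3, ebfbb65} — 3.
Only in e3d2c3b's history (behind): {} — 0.

3 ahead, 0 behind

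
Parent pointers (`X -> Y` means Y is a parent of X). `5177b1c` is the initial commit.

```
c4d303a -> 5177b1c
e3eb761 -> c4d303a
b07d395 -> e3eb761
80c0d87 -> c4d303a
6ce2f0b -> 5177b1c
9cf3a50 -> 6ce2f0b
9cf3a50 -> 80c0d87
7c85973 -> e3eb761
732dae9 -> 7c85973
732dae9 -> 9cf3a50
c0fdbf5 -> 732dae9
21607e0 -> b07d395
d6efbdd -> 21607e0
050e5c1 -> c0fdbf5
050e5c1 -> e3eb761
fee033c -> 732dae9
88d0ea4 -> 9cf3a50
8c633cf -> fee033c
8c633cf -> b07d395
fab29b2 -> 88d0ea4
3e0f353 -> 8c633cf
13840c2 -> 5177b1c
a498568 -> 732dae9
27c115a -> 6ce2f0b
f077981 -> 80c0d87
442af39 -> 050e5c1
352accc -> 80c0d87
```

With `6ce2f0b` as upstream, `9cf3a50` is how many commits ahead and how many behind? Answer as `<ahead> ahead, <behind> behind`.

Reachable from 9cf3a50: {5177b1c, 6ce2f0b, 80c0d87, 9cf3a50, c4d303a}.
Reachable from 6ce2f0b: {5177b1c, 6ce2f0b}.
Only in 9cf3a50's history (ahead): {80c0d87, 9cf3a50, c4d303a} — 3.
Only in 6ce2f0b's history (behind): {} — 0.

3 ahead, 0 behind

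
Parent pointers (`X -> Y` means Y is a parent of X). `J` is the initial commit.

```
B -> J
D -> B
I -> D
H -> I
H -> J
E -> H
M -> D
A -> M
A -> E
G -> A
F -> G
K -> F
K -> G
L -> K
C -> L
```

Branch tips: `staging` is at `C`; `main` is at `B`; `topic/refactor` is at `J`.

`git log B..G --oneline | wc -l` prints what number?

Reachable from G: {A, B, D, E, G, H, I, J, M}.
Reachable from B: {B, J}.
In G's history but not B's: {A, D, E, G, H, I, M} — 7 commits.

7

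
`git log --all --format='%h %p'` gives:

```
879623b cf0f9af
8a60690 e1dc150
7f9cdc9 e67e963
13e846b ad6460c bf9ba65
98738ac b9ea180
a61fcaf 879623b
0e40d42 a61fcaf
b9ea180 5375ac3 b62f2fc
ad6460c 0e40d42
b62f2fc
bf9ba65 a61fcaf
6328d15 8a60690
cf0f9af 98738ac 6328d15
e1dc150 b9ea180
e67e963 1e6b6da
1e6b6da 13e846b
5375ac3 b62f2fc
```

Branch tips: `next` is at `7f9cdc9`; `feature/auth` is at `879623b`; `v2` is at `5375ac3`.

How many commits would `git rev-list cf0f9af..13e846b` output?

Reachable from 13e846b: {0e40d42, 13e846b, 5375ac3, 6328d15, 879623b, 8a60690, 98738ac, a61fcaf, ad6460c, b62f2fc, b9ea180, bf9ba65, cf0f9af, e1dc150}.
Reachable from cf0f9af: {5375ac3, 6328d15, 8a60690, 98738ac, b62f2fc, b9ea180, cf0f9af, e1dc150}.
In 13e846b's history but not cf0f9af's: {0e40d42, 13e846b, 879623b, a61fcaf, ad6460c, bf9ba65} — 6 commits.

6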